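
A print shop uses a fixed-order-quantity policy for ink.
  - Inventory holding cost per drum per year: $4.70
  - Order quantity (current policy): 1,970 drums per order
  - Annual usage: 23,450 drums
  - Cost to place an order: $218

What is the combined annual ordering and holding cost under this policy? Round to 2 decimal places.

$7,224.47

Orders/yr = 23,450/1,970 = 11.904; ordering cost = 11.904 × $218 = $2,594.97
Average inventory = 1,970/2 = 985; holding cost = 985 × $4.7 = $4,629.50
Total = $2,594.97 + $4,629.50 = $7,224.47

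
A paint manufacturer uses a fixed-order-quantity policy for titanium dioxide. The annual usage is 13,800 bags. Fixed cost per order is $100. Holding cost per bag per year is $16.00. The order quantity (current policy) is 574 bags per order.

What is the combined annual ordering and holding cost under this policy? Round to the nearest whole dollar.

Ordering: D/Q × S = 13,800/574 × $100 = $2,404.18
Holding:  Q/2 × H = 574/2 × $16 = $4,592.00
Total = $2,404.18 + $4,592.00 = $6,996.18

$6,996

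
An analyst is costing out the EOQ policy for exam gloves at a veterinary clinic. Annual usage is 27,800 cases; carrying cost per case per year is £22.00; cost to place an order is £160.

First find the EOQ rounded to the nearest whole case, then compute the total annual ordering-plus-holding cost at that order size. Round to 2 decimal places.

£13,989.71

EOQ = √(2DS/H) = √(2 × 27,800 × 160 / 22)
    = √(404,363.64) ≈ 635.90 → Q = 636 cases
Annual ordering cost = (D/Q)·S = (27,800/636) × 160 = £6,993.71
Annual holding cost  = (Q/2)·H = (636/2) × 22 = £6,996.00
Total = £6,993.71 + £6,996.00 = £13,989.71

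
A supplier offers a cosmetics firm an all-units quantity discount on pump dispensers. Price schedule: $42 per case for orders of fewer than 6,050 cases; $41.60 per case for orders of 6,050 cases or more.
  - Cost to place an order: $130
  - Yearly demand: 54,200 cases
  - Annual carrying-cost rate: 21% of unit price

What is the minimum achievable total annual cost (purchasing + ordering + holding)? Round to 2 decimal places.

H₁ = 21%×$42 = $8.8200;  H₂ = 21%×$41.60 = $8.7360
EOQ₁ = √(2×54,200×130/8.8200) = 1,264.01  (< 6,050, feasible at tier 1)
EOQ₂ = √(2×54,200×130/8.7360) = 1,270.08  (< 6,050 → use Q = 6,050 at tier-2 price)
TC(tier 1 (EOQ₁), Q≈1,264.0) = $2,287,548.61
TC(tier 2, Q≈6,050.0) = $2,282,311.03
Minimum at tier 2: $2,282,311.03

$2,282,311.03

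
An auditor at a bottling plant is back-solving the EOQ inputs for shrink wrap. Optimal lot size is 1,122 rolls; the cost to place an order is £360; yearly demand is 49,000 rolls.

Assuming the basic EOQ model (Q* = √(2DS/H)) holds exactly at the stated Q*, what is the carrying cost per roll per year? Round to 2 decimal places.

£28.02

EOQ relation: Q² = 2DS/H, so rearrange for the unknown.
H = 2DS / Q² = 2 × 49,000 × 360 / 1,122² = 28.0248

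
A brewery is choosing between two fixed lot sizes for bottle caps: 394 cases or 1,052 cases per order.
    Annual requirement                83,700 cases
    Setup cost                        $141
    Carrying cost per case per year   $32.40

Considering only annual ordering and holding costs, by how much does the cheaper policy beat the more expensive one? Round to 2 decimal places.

TC(Q) = (D/Q)S + (Q/2)H
TC(394) = (83,700/394)×141 + (394/2)×32.4 = $36,336.35
TC(1,052) = (83,700/1,052)×141 + (1,052/2)×32.4 = $28,260.75
Cheaper: Q = 1,052.  Difference = $8,075.61

$8,075.61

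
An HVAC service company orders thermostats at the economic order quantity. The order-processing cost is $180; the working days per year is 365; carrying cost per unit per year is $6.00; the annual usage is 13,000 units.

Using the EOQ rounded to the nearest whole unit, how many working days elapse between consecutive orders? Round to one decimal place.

24.8 days

Optimal lot size Q* = (2 × 13,000 × $180 / $6)^½ ≈ 883.18 → Q = 883 units
Cycle time = (working days × Q)/D = (365 × 883) / 13,000 = 24.792 days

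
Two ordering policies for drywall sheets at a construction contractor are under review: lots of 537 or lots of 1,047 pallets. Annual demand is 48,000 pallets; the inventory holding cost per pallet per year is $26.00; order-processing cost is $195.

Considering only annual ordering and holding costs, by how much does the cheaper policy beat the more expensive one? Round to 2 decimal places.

For each Q, cost = (D/Q)·S + (Q/2)·H.
TC(537) = (48,000/537)×195 + (537/2)×26 = $24,411.17
TC(1,047) = (48,000/1,047)×195 + (1,047/2)×26 = $22,550.83
Lots of 1,047 are cheaper by $1,860.34.

$1,860.34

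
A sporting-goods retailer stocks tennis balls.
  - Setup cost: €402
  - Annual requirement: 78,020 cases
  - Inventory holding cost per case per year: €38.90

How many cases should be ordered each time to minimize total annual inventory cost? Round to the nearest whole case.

2DS/H = 2·78,020·402/38.9 = 1,612,547.04
EOQ = √1,612,547.04 ≈ 1,269.86

1,270 cases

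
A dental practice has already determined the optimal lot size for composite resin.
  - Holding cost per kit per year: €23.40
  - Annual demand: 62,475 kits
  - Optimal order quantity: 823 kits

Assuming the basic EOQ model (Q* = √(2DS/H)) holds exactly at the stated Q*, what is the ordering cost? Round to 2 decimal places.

From Q* = √(2DS/H) ⇒ Q*² = 2DS/H.
S = Q²H / (2D) = 823² × 23.4 / (2 × 62,475) = 126.8467

€126.85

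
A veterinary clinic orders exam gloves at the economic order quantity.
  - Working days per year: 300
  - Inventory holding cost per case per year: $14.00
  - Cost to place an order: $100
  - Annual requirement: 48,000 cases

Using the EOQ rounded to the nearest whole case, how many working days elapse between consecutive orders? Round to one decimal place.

5.2 days

Q* = √(2·D·S / H) = √(2·48,000·100 / 14) = √685,714.3 ≈ 828.08 → Q = 828 cases
T = Q/D × 300 days = 828/48,000 × 300 = 5.175 days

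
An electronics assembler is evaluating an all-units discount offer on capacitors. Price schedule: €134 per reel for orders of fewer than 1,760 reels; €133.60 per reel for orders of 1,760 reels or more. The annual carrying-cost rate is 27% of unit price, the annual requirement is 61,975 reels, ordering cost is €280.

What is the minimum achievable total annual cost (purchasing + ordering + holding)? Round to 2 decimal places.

H₁ = 27%×€134 = €36.1800;  H₂ = 27%×€133.60 = €36.0720
EOQ₁ = √(2×61,975×280/36.1800) = 979.42  (< 1,760, feasible at tier 1)
EOQ₂ = √(2×61,975×280/36.0720) = 980.88  (< 1,760 → use Q = 1,760 at tier-2 price)
TC(tier 1 (EOQ₁), Q≈979.4) = €8,340,085.34
TC(tier 2, Q≈1,760.0) = €8,321,463.02
Minimum at tier 2: €8,321,463.02

€8,321,463.02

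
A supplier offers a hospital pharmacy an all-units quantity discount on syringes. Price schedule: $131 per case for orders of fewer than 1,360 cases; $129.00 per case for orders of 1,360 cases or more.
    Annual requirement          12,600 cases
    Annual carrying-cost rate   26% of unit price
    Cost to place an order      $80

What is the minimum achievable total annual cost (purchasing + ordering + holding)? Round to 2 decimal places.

H₁ = 26%×$131 = $34.0600;  H₂ = 26%×$129.00 = $33.5400
EOQ₁ = √(2×12,600×80/34.0600) = 243.29  (< 1,360, feasible at tier 1)
EOQ₂ = √(2×12,600×80/33.5400) = 245.17  (< 1,360 → use Q = 1,360 at tier-2 price)
TC(tier 1 (EOQ₁), Q≈243.3) = $1,658,886.43
TC(tier 2, Q≈1,360.0) = $1,648,948.38
Minimum at tier 2: $1,648,948.38

$1,648,948.38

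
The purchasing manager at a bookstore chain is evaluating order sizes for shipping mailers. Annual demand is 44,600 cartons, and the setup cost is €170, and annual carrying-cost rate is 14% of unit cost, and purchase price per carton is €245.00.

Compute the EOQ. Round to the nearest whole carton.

Holding cost per carton per year: H = 14% × €245 = €34.3000
2DS/H = 2·44,600·170/34.3 = 442,099.13
EOQ = √442,099.13 ≈ 664.91

665 cartons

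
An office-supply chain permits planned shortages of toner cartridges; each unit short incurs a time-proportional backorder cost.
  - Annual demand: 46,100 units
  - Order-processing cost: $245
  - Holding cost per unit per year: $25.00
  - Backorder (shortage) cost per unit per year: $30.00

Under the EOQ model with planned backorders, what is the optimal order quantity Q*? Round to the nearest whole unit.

1,287 units

Q* = √(2DS/H) · √((H + b)/b)
   = √(2 × 46,100 × 245 / 25) · √((25 + 30) / 30)
   = 950.558 × 1.3540 ≈ 1,287.06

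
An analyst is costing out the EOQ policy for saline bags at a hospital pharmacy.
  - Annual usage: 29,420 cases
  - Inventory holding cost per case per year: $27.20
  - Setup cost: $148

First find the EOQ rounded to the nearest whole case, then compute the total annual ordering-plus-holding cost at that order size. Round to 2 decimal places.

$15,390.46

2DS/H = 2·29,420·148/27.2 = 320,158.82
EOQ = √320,158.82 ≈ 565.83 → Q = 566 cases
Ordering: D/Q × S = 29,420/566 × $148 = $7,692.86
Holding:  Q/2 × H = 566/2 × $27.2 = $7,697.60
Total = $7,692.86 + $7,697.60 = $15,390.46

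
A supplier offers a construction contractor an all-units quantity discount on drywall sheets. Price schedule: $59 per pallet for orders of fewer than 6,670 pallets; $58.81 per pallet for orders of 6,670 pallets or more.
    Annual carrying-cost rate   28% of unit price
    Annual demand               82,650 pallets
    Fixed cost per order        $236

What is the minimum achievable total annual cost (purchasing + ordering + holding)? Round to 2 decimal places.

H₁ = 28%×$59 = $16.5200;  H₂ = 28%×$58.81 = $16.4668
EOQ₁ = √(2×82,650×236/16.5200) = 1,536.69  (< 6,670, feasible at tier 1)
EOQ₂ = √(2×82,650×236/16.4668) = 1,539.17  (< 6,670 → use Q = 6,670 at tier-2 price)
TC(tier 1 (EOQ₁), Q≈1,536.7) = $4,901,736.19
TC(tier 2, Q≈6,670.0) = $4,918,487.63
Minimum at tier 1 (EOQ₁): $4,901,736.19

$4,901,736.19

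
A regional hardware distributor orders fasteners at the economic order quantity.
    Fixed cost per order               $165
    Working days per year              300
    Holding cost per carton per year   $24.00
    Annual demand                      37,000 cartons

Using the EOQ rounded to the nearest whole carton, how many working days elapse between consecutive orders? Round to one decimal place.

5.8 days

EOQ = √(2DS/H) = √(2 × 37,000 × 165 / 24)
    = √(508,750.00) ≈ 713.27 → Q = 713 cartons
T = Q/D × 300 days = 713/37,000 × 300 = 5.781 days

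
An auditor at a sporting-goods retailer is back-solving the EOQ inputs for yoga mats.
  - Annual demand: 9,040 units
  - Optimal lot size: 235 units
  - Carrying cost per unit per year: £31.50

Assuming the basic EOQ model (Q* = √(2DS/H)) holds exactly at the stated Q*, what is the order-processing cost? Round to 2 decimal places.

Since Q* = (2DS/H)^½, squaring gives Q*²·H = 2DS.
S = Q²H / (2D) = 235² × 31.5 / (2 × 9,040) = 96.2161

£96.22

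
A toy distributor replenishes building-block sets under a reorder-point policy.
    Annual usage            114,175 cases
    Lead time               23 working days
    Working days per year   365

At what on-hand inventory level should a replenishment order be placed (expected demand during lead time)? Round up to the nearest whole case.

7,195 cases

Daily demand d = 114,175 / 365 = 312.808 cases/day
Demand during lead time = 312.808 × 23 = 7,194.59
Reorder point = 7,194.59 → round up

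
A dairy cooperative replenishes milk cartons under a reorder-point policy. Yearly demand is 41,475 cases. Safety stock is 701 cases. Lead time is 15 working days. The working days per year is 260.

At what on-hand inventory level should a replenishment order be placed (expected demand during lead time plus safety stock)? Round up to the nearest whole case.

3,094 cases

Daily demand d = 41,475 / 260 = 159.519 cases/day
Demand during lead time = 159.519 × 15 = 2,392.79
Reorder point = 2,392.79 + 701 = 3,093.79 → round up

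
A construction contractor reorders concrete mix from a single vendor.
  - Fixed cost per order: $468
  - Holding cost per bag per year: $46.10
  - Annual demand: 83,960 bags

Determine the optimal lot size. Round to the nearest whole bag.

1,306 bags

EOQ = √(2DS/H) = √(2 × 83,960 × 468 / 46.1)
    = √(1,704,697.61) ≈ 1,305.64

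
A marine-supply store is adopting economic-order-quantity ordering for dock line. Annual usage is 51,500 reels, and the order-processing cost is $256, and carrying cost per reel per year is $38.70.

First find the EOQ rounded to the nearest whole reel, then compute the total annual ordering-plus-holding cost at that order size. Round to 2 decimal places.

$31,944.36

Q* = √(2·D·S / H) = √(2·51,500·256 / 38.7) = √681,343.7 ≈ 825.44 → Q = 825 reels
Ordering: D/Q × S = 51,500/825 × $256 = $15,980.61
Holding:  Q/2 × H = 825/2 × $38.7 = $15,963.75
Total = $15,980.61 + $15,963.75 = $31,944.36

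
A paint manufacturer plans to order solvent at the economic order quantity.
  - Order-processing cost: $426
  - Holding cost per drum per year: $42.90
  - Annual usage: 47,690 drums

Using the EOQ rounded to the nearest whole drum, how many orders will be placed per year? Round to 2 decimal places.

49.01 orders per year

Optimal lot size Q* = (2 × 47,690 × $426 / $42.9)^½ ≈ 973.21 → Q = 973
N = D/Q = 47,690/973 ≈ 49.013 orders/yr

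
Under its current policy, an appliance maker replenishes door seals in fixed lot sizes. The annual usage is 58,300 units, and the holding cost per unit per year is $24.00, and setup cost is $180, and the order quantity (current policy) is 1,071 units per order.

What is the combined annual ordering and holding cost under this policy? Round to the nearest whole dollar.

$22,650

Ordering: D/Q × S = 58,300/1,071 × $180 = $9,798.32
Holding:  Q/2 × H = 1,071/2 × $24 = $12,852.00
Total = $9,798.32 + $12,852.00 = $22,650.32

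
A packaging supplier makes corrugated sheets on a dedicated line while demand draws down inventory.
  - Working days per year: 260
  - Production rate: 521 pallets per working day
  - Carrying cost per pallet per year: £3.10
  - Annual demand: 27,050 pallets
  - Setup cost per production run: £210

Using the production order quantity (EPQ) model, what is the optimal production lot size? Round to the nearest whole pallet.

d = 27,050/260 = 104.0385 pallets/day;  effective holding cost H(1 − d/p) = 3.1·(1 − 104.0385/521) = 2.48096
Q* = √(2DS / H_eff) = √(2·27,050·210 / 2.48096) ≈ 2,139.92

2,140 pallets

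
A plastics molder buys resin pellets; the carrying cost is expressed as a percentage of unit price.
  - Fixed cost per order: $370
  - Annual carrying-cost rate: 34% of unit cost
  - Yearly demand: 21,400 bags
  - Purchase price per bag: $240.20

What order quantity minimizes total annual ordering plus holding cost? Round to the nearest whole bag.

H = i·C = 0.34 × $240.2 = $81.6680 per bag-year
Q* = √(2·D·S / H) = √(2·21,400·370 / 81.668) = √193,907.0 ≈ 440.35

440 bags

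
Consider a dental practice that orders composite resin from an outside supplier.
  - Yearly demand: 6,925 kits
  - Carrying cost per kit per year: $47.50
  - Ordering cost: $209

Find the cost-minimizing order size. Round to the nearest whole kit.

247 kits

2DS/H = 2·6,925·209/47.5 = 60,940.00
EOQ = √60,940.00 ≈ 246.86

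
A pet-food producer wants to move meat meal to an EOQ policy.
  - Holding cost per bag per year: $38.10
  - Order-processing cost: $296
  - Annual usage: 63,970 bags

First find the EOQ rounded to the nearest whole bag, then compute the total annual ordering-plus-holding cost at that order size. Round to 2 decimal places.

2DS/H = 2·63,970·296/38.1 = 993,969.55
EOQ = √993,969.55 ≈ 996.98 → Q = 997 bags
Ordering: D/Q × S = 63,970/997 × $296 = $18,992.10
Holding:  Q/2 × H = 997/2 × $38.1 = $18,992.85
Total = $18,992.10 + $18,992.85 = $37,984.95

$37,984.95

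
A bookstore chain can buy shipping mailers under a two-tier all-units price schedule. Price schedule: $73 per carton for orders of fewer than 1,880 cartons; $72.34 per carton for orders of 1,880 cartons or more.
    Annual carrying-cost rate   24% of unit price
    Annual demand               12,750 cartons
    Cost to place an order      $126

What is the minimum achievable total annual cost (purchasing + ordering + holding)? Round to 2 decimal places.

H₁ = 24%×$73 = $17.5200;  H₂ = 24%×$72.34 = $17.3616
EOQ₁ = √(2×12,750×126/17.5200) = 428.24  (< 1,880, feasible at tier 1)
EOQ₂ = √(2×12,750×126/17.3616) = 430.19  (< 1,880 → use Q = 1,880 at tier-2 price)
TC(tier 1 (EOQ₁), Q≈428.2) = $938,252.78
TC(tier 2, Q≈1,880.0) = $939,509.43
Minimum at tier 1 (EOQ₁): $938,252.78

$938,252.78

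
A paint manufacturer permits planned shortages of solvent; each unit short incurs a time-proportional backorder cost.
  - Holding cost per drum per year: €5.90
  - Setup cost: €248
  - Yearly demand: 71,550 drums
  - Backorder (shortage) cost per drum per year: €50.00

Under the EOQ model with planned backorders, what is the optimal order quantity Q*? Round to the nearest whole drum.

2,593 drums

Basic EOQ = √(2·71,550·248/5.9) = 2,452.560
Backorder adjustment √((H+b)/b) = √((5.9+50)/50) = 1.0574
Q* = 2,452.560 × 1.0574 ≈ 2,593.23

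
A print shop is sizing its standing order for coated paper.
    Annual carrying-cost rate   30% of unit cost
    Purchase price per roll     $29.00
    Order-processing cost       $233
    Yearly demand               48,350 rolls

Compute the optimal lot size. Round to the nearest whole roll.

H = i·C = 0.3 × $29 = $8.7000 per roll-year
Q* = √(2·D·S / H) = √(2·48,350·233 / 8.7) = √2,589,781.6 ≈ 1,609.28

1,609 rolls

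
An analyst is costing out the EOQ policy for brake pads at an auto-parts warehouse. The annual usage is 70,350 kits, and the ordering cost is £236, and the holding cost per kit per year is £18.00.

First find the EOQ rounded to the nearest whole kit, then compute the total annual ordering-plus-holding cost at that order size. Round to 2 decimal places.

Optimal lot size Q* = (2 × 70,350 × £236 / £18)^½ ≈ 1,358.21 → Q = 1,358 kits
Annual ordering cost = (D/Q)·S = (70,350/1,358) × 236 = £12,225.77
Annual holding cost  = (Q/2)·H = (1,358/2) × 18 = £12,222.00
Total = £12,225.77 + £12,222.00 = £24,447.77

£24,447.77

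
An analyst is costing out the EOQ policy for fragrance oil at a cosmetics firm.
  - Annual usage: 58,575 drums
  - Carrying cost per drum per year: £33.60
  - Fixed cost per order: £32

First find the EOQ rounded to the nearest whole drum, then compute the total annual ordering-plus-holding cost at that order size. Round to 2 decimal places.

Optimal lot size Q* = (2 × 58,575 × £32 / £33.6)^½ ≈ 334.02 → Q = 334 drums
Annual ordering cost = (D/Q)·S = (58,575/334) × 32 = £5,611.98
Annual holding cost  = (Q/2)·H = (334/2) × 33.6 = £5,611.20
Total = £5,611.98 + £5,611.20 = £11,223.18

£11,223.18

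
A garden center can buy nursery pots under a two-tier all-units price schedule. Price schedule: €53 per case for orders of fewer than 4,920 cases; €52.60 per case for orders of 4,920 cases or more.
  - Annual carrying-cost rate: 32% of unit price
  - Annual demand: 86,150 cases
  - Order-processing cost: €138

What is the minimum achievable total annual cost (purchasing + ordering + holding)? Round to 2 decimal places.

H₁ = 32%×€53 = €16.9600;  H₂ = 32%×€52.60 = €16.8320
EOQ₁ = √(2×86,150×138/16.9600) = 1,184.05  (< 4,920, feasible at tier 1)
EOQ₂ = √(2×86,150×138/16.8320) = 1,188.54  (< 4,920 → use Q = 4,920 at tier-2 price)
TC(tier 1 (EOQ₁), Q≈1,184.0) = €4,586,031.45
TC(tier 2, Q≈4,920.0) = €4,575,313.12
Minimum at tier 2: €4,575,313.12

€4,575,313.12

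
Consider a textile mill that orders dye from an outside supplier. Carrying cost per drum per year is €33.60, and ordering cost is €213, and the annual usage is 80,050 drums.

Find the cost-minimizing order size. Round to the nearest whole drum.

Optimal lot size Q* = (2 × 80,050 × €213 / €33.6)^½ ≈ 1,007.43

1,007 drums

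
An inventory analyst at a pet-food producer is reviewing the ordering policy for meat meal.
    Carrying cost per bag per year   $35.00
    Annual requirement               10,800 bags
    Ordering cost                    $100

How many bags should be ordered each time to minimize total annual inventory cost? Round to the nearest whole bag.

Q* = √(2·D·S / H) = √(2·10,800·100 / 35) = √61,714.3 ≈ 248.42

248 bags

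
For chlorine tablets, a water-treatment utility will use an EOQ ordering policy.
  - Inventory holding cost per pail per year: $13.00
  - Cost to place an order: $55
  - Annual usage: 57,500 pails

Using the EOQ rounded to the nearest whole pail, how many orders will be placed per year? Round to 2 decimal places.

82.38 orders per year

Optimal lot size Q* = (2 × 57,500 × $55 / $13)^½ ≈ 697.52 → Q = 698
Orders per year = D/Q = 57,500 / 698 = 82.378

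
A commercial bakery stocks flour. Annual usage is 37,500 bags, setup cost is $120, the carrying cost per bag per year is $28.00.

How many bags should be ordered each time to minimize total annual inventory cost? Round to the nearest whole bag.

567 bags

Optimal lot size Q* = (2 × 37,500 × $120 / $28)^½ ≈ 566.95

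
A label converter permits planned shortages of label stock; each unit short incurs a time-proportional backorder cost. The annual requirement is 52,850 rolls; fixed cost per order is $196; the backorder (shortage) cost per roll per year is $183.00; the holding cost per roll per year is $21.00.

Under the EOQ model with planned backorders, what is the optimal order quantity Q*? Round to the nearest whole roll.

Q* = √(2DS/H) · √((H + b)/b)
   = √(2 × 52,850 × 196 / 21) · √((21 + 183) / 183)
   = 993.244 × 1.0558 ≈ 1,048.69

1,049 rolls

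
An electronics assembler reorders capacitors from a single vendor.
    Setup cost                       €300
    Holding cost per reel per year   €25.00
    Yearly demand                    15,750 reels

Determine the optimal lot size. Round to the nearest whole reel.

615 reels

EOQ = √(2DS/H) = √(2 × 15,750 × 300 / 25)
    = √(378,000.00) ≈ 614.82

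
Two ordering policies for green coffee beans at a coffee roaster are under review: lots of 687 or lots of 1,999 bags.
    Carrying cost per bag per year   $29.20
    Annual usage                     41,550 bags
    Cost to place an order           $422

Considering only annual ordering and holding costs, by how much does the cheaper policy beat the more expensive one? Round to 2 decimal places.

$2,403.93

For each Q, cost = (D/Q)·S + (Q/2)·H.
TC(687) = (41,550/687)×422 + (687/2)×29.2 = $35,552.91
TC(1,999) = (41,550/1,999)×422 + (1,999/2)×29.2 = $37,956.84
Cheaper: Q = 687.  Difference = $2,403.93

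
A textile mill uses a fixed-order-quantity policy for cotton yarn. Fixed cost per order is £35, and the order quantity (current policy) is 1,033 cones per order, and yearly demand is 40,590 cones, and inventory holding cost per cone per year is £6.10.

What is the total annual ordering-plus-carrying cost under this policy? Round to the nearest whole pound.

Annual ordering cost = (D/Q)·S = (40,590/1,033) × 35 = £1,375.27
Annual holding cost  = (Q/2)·H = (1,033/2) × 6.1 = £3,150.65
Total = £1,375.27 + £3,150.65 = £4,525.92

£4,526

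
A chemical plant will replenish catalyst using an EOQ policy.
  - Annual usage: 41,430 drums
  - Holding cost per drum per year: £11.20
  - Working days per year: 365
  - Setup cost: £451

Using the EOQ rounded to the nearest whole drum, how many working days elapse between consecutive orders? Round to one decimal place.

Q* = √(2·D·S / H) = √(2·41,430·451 / 11.2) = √3,336,594.6 ≈ 1,826.63 → Q = 1,827 drums
Days between orders = 365 / (D/Q) = 365 / 22.677 ≈ 16.096

16.1 days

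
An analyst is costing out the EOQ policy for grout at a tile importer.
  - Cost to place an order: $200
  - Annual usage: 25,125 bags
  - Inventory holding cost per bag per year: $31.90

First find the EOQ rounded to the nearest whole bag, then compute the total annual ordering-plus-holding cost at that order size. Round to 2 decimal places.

$17,905.17

Q* = √(2·D·S / H) = √(2·25,125·200 / 31.9) = √315,047.0 ≈ 561.29 → Q = 561 bags
Ordering: D/Q × S = 25,125/561 × $200 = $8,957.22
Holding:  Q/2 × H = 561/2 × $31.9 = $8,947.95
Total = $8,957.22 + $8,947.95 = $17,905.17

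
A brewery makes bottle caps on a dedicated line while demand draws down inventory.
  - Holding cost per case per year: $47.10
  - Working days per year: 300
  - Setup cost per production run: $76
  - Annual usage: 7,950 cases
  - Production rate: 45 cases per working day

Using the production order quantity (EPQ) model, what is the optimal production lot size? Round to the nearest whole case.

250 cases

d = 7,950/300 = 26.5000 cases/day;  effective holding cost H(1 − d/p) = 47.1·(1 − 26.5000/45) = 19.36333
Q* = √(2DS / H_eff) = √(2·7,950·76 / 19.36333) ≈ 249.81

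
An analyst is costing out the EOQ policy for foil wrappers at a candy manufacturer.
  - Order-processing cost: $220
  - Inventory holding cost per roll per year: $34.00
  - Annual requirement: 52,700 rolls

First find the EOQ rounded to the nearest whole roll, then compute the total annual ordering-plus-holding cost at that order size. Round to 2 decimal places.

$28,078.32

Optimal lot size Q* = (2 × 52,700 × $220 / $34)^½ ≈ 825.83 → Q = 826 rolls
Annual ordering cost = (D/Q)·S = (52,700/826) × 220 = $14,036.32
Annual holding cost  = (Q/2)·H = (826/2) × 34 = $14,042.00
Total = $14,036.32 + $14,042.00 = $28,078.32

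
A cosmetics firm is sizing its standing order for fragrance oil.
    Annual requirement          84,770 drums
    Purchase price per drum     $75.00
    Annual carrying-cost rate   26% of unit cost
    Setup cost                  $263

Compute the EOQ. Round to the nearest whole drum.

1,512 drums

Holding cost per drum per year: H = 26% × $75 = $19.5000
EOQ = √(2DS/H) = √(2 × 84,770 × 263 / 19.5)
    = √(2,286,616.41) ≈ 1,512.16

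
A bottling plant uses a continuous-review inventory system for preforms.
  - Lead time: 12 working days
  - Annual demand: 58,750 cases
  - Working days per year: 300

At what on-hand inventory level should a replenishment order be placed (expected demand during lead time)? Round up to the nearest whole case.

2,350 cases

Daily demand d = 58,750 / 300 = 195.833 cases/day
Demand during lead time = 195.833 × 12 = 2,350.00
Reorder point = 2,350.00 → round up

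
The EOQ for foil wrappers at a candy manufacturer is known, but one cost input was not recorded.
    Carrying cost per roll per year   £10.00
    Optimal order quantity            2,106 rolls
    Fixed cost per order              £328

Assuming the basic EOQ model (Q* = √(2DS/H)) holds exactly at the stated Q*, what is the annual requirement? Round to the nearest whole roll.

67,610 rolls per year

EOQ relation: Q² = 2DS/H, so rearrange for the unknown.
D = Q²H / (2S) = 2,106² × 10 / (2 × 328) = 67,610.30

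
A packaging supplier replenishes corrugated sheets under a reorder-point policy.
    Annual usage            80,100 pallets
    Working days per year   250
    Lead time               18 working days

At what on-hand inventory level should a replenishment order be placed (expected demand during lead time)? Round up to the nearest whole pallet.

Daily demand d = 80,100 / 250 = 320.400 pallets/day
Demand during lead time = 320.400 × 18 = 5,767.20
Reorder point = 5,767.20 → round up

5,768 pallets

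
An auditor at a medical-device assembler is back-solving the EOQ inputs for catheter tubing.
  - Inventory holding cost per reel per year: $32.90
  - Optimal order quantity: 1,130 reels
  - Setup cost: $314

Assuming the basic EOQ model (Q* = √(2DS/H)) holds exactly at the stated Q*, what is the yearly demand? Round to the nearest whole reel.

From Q* = √(2DS/H) ⇒ Q*² = 2DS/H.
D = Q²H / (2S) = 1,130² × 32.9 / (2 × 314) = 66,894.92

66,895 reels per year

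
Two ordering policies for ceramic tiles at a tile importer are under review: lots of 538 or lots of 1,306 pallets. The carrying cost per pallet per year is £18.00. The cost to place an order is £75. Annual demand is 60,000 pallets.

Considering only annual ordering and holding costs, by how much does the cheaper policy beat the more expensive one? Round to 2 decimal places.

For each Q, cost = (D/Q)·S + (Q/2)·H.
TC(538) = (60,000/538)×75 + (538/2)×18 = £13,206.31
TC(1,306) = (60,000/1,306)×75 + (1,306/2)×18 = £15,199.64
Cheaper: Q = 538.  Difference = £1,993.32

£1,993.32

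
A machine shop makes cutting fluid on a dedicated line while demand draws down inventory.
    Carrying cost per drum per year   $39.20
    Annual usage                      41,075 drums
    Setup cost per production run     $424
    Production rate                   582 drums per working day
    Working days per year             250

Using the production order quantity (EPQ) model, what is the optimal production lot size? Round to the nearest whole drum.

d = 41,075/250 = 164.3000 drums/day;  effective holding cost H(1 − d/p) = 39.2·(1 − 164.3000/582) = 28.13375
Q* = √(2DS / H_eff) = √(2·41,075·424 / 28.13375) ≈ 1,112.69

1,113 drums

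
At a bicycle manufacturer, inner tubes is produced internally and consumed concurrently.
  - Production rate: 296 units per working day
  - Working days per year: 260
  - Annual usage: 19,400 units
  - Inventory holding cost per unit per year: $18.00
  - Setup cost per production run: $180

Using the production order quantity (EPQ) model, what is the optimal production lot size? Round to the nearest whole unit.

Daily demand d = 19,400/260 = 74.615; p = 296; 1 − d/p = 0.74792
EPQ = √(2DS / (H(1 − d/p)))
    = √(2 × 19,400 × 180 / (18 × 0.74792)) ≈ 720.26

720 units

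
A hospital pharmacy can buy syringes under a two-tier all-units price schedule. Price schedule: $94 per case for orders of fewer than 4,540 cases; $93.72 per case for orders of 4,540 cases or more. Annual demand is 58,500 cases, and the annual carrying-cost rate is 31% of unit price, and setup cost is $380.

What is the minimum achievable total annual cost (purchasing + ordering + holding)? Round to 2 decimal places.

H₁ = 31%×$94 = $29.1400;  H₂ = 31%×$93.72 = $29.0532
EOQ₁ = √(2×58,500×380/29.1400) = 1,235.21  (< 4,540, feasible at tier 1)
EOQ₂ = √(2×58,500×380/29.0532) = 1,237.05  (< 4,540 → use Q = 4,540 at tier-2 price)
TC(tier 1 (EOQ₁), Q≈1,235.2) = $5,534,993.95
TC(tier 2, Q≈4,540.0) = $5,553,467.24
Minimum at tier 1 (EOQ₁): $5,534,993.95

$5,534,993.95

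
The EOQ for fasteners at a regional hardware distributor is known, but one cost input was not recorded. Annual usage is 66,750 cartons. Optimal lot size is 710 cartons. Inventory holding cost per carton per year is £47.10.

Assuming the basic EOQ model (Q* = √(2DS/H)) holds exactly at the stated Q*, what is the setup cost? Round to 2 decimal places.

EOQ relation: Q² = 2DS/H, so rearrange for the unknown.
S = Q²H / (2D) = 710² × 47.1 / (2 × 66,750) = 177.8510

£177.85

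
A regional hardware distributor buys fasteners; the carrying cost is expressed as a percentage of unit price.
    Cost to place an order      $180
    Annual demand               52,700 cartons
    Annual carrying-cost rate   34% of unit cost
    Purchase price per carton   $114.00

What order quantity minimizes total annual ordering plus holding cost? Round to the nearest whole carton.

Carrying cost H = $114 × 34% = $38.7600/carton/yr
Q* = √(2·D·S / H) = √(2·52,700·180 / 38.76) = √489,473.7 ≈ 699.62

700 cartons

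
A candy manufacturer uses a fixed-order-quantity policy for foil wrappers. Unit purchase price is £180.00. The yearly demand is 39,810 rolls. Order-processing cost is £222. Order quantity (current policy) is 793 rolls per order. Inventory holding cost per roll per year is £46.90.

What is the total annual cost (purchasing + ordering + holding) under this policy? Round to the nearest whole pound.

£7,195,541

Annual ordering cost = (D/Q)·S = (39,810/793) × 222 = £11,144.79
Annual holding cost  = (Q/2)·H = (793/2) × 46.9 = £18,595.85
Purchase cost = D·C = 39,810 × 180 = £7,165,800.00
Total = £11,144.79 + £18,595.85 + £7,165,800.00 = £7,195,540.64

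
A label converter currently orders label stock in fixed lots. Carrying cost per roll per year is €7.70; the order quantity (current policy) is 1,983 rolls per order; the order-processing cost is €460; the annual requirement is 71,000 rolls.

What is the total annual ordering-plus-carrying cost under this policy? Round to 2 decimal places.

€24,104.54

Orders/yr = 71,000/1,983 = 35.804; ordering cost = 35.804 × €460 = €16,469.99
Average inventory = 1,983/2 = 991.5; holding cost = 991.5 × €7.7 = €7,634.55
Total = €16,469.99 + €7,634.55 = €24,104.54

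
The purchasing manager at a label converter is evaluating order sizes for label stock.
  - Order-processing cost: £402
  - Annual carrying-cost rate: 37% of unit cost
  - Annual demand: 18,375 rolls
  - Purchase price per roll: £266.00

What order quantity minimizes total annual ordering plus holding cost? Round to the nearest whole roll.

387 rolls

H = i·C = 0.37 × £266 = £98.4200 per roll-year
2DS/H = 2·18,375·402/98.42 = 150,106.69
EOQ = √150,106.69 ≈ 387.44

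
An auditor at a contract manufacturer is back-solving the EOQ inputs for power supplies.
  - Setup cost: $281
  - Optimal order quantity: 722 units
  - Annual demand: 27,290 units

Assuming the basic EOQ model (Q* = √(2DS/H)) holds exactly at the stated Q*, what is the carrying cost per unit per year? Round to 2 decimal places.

From Q* = √(2DS/H) ⇒ Q*² = 2DS/H.
H = 2DS / Q² = 2 × 27,290 × 281 / 722² = 29.4215

$29.42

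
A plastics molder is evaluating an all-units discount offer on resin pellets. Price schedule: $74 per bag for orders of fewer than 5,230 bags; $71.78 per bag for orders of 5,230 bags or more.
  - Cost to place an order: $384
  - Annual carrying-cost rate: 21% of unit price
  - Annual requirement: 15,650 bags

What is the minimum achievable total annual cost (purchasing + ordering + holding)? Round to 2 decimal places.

H₁ = 21%×$74 = $15.5400;  H₂ = 21%×$71.78 = $15.0738
EOQ₁ = √(2×15,650×384/15.5400) = 879.45  (< 5,230, feasible at tier 1)
EOQ₂ = √(2×15,650×384/15.0738) = 892.95  (< 5,230 → use Q = 5,230 at tier-2 price)
TC(tier 1 (EOQ₁), Q≈879.5) = $1,171,766.69
TC(tier 2, Q≈5,230.0) = $1,163,924.05
Minimum at tier 2: $1,163,924.05

$1,163,924.05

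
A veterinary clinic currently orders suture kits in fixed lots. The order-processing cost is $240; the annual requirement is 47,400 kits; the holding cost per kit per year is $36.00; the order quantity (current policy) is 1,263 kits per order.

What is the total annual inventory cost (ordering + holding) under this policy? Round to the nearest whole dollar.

$31,741

Ordering: D/Q × S = 47,400/1,263 × $240 = $9,007.13
Holding:  Q/2 × H = 1,263/2 × $36 = $22,734.00
Total = $9,007.13 + $22,734.00 = $31,741.13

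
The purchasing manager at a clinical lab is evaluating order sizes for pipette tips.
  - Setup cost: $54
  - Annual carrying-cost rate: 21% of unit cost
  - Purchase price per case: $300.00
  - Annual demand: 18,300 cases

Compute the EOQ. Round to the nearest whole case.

177 cases

H = i·C = 0.21 × $300 = $63.0000 per case-year
EOQ = √(2DS/H) = √(2 × 18,300 × 54 / 63)
    = √(31,371.43) ≈ 177.12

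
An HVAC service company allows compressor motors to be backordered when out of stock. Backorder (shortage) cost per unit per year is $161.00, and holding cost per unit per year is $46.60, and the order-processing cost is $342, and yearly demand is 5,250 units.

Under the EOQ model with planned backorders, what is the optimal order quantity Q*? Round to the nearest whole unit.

315 units

Basic EOQ = √(2·5,250·342/46.6) = 277.597
Backorder adjustment √((H+b)/b) = √((46.6+161)/161) = 1.1355
Q* = 277.597 × 1.1355 ≈ 315.22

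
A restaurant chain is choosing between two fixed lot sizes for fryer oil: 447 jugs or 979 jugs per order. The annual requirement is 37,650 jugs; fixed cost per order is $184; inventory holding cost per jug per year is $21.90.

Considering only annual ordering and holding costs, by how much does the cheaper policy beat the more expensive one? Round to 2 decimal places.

$2,596.39

For each Q, cost = (D/Q)·S + (Q/2)·H.
TC(447) = (37,650/447)×184 + (447/2)×21.9 = $20,392.64
TC(979) = (37,650/979)×184 + (979/2)×21.9 = $17,796.25
|ΔTC| = |$20,392.64 − $17,796.25| = $2,596.39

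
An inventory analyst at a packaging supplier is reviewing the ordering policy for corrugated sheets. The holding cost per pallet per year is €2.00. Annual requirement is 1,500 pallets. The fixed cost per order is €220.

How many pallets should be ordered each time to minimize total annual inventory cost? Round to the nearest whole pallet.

2DS/H = 2·1,500·220/2 = 330,000.00
EOQ = √330,000.00 ≈ 574.46

574 pallets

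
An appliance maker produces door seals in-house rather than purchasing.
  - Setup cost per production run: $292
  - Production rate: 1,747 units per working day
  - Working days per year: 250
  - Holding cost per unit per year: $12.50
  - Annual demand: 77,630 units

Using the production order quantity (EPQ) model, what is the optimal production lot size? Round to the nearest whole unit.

Daily demand d = 77,630/250 = 310.520; p = 1747; 1 − d/p = 0.82226
EPQ = √(2DS / (H(1 − d/p)))
    = √(2 × 77,630 × 292 / (12.5 × 0.82226)) ≈ 2,100.21

2,100 units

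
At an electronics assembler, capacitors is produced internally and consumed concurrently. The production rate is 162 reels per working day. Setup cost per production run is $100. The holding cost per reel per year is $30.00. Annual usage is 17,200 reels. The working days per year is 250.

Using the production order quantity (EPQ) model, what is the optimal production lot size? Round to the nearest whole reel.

446 reels

d = 17,200/250 = 68.8000 reels/day;  effective holding cost H(1 − d/p) = 30·(1 − 68.8000/162) = 17.25926
Q* = √(2DS / H_eff) = √(2·17,200·100 / 17.25926) ≈ 446.45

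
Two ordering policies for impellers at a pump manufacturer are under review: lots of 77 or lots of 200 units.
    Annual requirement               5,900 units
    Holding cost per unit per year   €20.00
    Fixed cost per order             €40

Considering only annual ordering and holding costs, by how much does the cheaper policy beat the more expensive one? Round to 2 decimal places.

€654.94

For each Q, cost = (D/Q)·S + (Q/2)·H.
TC(77) = (5,900/77)×40 + (77/2)×20 = €3,834.94
TC(200) = (5,900/200)×40 + (200/2)×20 = €3,180.00
|ΔTC| = |€3,834.94 − €3,180.00| = €654.94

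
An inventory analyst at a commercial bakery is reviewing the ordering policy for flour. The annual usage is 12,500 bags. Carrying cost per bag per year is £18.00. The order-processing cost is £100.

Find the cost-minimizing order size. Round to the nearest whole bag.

373 bags

Q* = √(2·D·S / H) = √(2·12,500·100 / 18) = √138,888.9 ≈ 372.68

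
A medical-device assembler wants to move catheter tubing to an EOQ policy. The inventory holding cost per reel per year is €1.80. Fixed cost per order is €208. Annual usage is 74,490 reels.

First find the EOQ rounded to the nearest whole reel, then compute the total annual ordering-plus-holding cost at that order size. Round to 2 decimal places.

Q* = √(2·D·S / H) = √(2·74,490·208 / 1.8) = √17,215,466.7 ≈ 4,149.15 → Q = 4,149 reels
Annual ordering cost = (D/Q)·S = (74,490/4,149) × 208 = €3,734.37
Annual holding cost  = (Q/2)·H = (4,149/2) × 1.8 = €3,734.10
Total = €3,734.37 + €3,734.10 = €7,468.47

€7,468.47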